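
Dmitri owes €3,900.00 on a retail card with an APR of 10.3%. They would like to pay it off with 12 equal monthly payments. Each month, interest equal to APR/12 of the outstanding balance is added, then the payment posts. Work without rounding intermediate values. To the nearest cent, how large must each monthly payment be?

Monthly rate r = 10.3%/12 = 0.858333% = 0.00858333.
Level-payment amortization: P = B₀·r / (1 − (1+r)^(−n)) = 3900.00·0.00858333 / (1 − 1.00858^(−12)).
Denominator 1 − (1+r)^(−12) = 0.097476429.
P = 33.475 / 0.097476429 ≈ 343.42.

€343.42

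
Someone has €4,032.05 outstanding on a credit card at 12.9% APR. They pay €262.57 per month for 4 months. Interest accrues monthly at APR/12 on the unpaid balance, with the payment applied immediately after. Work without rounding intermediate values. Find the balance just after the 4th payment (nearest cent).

Monthly rate r = 12.9%/12 = 1.075% = 0.01075.
Each month: B ← B·(1+r) − €262.57.
Month 1: interest €43.34; balance after payment €3,812.82.
Month 2: interest €40.99; balance after payment €3,591.24.
Month 3: interest €38.61; balance after payment €3,367.28.
Month 4: interest €36.20; balance after payment €3,140.91.

€3,140.91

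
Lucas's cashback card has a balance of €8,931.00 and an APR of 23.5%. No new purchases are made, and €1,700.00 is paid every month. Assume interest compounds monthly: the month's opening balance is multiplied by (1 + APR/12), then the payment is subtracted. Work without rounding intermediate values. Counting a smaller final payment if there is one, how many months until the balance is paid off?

Monthly rate r = 23.5%/12 = 1.95833% = 0.0195833.
Recurrence: B ← B·(1+r) − €1,700.00.
Month 1: interest €174.90; balance after payment €7,405.90.
Month 2: interest €145.03; balance after payment €5,850.93.
Month 3: interest €114.58; balance after payment €4,265.51.
Month 4: interest €83.53; balance after payment €2,649.04.
Month 5: interest €51.88; balance after payment €1,000.92.
Month 6: interest €19.60; balance after payment €0.00.

6 payments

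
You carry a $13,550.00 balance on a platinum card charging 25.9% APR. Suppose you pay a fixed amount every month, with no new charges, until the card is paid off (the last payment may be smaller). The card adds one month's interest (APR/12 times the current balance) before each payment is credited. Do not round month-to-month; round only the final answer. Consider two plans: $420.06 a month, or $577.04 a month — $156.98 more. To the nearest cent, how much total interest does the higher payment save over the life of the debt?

Monthly rate r = 25.9%/12 = 2.15833% = 0.0215833.
At $420.06/mo: n = ⌈−ln(1 − rB₀/P)/ln(1+r)⌉ = 56 payments (last $335.09); total interest = total paid − $13,550.00 = $9,888.39.
At $577.04/mo: 34 payments (last $60.14); total interest $5,552.46.
Interest saved = $9,888.39 − $5,552.46 = $4,335.93.

$4,335.93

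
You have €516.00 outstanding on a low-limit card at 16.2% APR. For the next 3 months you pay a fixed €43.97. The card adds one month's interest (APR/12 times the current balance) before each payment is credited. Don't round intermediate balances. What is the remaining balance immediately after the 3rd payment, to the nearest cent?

Monthly rate r = 16.2%/12 = 1.35% = 0.0135.
Each month: B ← B·(1+r) − €43.97.
Month 1: interest €6.97; balance after payment €479.00.
Month 2: interest €6.47; balance after payment €441.49.
Month 3: interest €5.96; balance after payment €403.48.

€403.48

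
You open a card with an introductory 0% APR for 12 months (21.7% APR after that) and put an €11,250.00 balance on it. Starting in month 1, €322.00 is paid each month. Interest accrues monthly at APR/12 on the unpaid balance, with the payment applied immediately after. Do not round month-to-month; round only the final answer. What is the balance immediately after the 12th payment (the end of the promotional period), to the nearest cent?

€7,386.00

Promo months 1–12 at r₀ = 0%/12 = 0; months 13+ at r₁ = 21.7%/12 = 0.0180833.
After month 12 (no interest yet): B = €11,250.00 − 12·€322.00 = €7,386.00.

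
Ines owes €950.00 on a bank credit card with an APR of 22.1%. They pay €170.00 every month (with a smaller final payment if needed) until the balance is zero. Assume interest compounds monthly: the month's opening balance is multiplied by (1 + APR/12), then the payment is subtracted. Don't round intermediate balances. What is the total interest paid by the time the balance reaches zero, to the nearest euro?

Monthly rate r = 22.1%/12 = 1.84167% = 0.0184167.
Payoff takes n = ⌈−ln(1 − rB₀/P)/ln(1+r)⌉ = ⌈5.951⌉ = 6 payments; the last is €161.80.
Total paid = 5·€170.00 + €161.80 = €1,011.80.
Total interest = total paid − principal = €1,011.80 − €950.00 = €61.80.

€62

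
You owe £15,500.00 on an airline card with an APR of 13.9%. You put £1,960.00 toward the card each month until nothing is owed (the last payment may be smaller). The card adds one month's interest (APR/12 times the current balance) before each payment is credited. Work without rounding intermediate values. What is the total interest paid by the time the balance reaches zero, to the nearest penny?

£853.00

Monthly rate r = 13.9%/12 = 1.15833% = 0.0115833.
Payoff takes n = ⌈−ln(1 − rB₀/P)/ln(1+r)⌉ = ⌈8.342⌉ = 9 payments; the last is £673.00.
Total paid = 8·£1,960.00 + £673.00 = £16,353.00.
Total interest = total paid − principal = £16,353.00 − £15,500.00 = £853.00.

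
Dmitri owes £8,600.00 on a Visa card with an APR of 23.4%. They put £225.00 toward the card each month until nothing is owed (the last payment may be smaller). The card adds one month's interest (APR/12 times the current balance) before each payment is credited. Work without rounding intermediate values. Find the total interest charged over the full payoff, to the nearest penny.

Monthly rate r = 23.4%/12 = 1.95% = 0.0195.
Payoff takes n = ⌈−ln(1 − rB₀/P)/ln(1+r)⌉ = ⌈70.825⌉ = 71 payments; the last is £186.00.
Total paid = 70·£225.00 + £186.00 = £15,936.00.
Total interest = total paid − principal = £15,936.00 − £8,600.00 = £7,336.00.

£7,336.00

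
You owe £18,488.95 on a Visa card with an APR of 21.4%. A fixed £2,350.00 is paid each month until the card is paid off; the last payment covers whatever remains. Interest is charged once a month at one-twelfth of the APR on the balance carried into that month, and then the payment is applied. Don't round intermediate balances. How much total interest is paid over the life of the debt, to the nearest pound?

£1,615

Monthly rate r = 21.4%/12 = 1.78333% = 0.0178333.
Payoff takes n = ⌈−ln(1 − rB₀/P)/ln(1+r)⌉ = ⌈8.553⌉ = 9 payments; the last is £1,303.97.
Total paid = 8·£2,350.00 + £1,303.97 = £20,103.97.
Total interest = total paid − principal = £20,103.97 − £18,488.95 = £1,615.02.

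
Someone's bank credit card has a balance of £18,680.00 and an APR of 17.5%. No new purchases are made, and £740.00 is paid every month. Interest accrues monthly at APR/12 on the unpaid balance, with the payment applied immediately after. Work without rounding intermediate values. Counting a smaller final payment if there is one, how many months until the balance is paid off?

Monthly rate r = 17.5%/12 = 1.45833% = 0.0145833.
Recurrence: B ← B·(1+r) − £740.00.
Month 1: interest £272.42; balance after payment £18,212.42.
Month 2: interest £265.60; balance after payment £17,738.01.
Closed form: n = −ln(1 − rB₀/P)/ln(1+r) = −ln(0.63187)/ln(1.01458) ≈ 31.708, so the balance reaches zero during payment 32.

32 months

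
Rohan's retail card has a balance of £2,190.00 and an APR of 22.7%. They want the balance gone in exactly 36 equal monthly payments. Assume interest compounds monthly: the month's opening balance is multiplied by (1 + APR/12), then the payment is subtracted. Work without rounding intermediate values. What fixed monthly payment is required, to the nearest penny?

Monthly rate r = 22.7%/12 = 1.89167% = 0.0189167.
Level-payment amortization: P = B₀·r / (1 − (1+r)^(−n)) = 2190.00·0.0189167 / (1 − 1.01892^(−36)).
Denominator 1 − (1+r)^(−36) = 0.490659725.
P = 41.4275 / 0.490659725 ≈ 84.43.

£84.43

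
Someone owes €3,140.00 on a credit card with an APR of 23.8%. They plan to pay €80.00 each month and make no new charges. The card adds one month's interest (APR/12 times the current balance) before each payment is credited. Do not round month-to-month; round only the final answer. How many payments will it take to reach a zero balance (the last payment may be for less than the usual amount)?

Monthly rate r = 23.8%/12 = 1.98333% = 0.0198333.
Recurrence: B ← B·(1+r) − €80.00.
Month 1: interest €62.28; balance after payment €3,122.28.
Month 2: interest €61.93; balance after payment €3,104.20.
Closed form: n = −ln(1 − rB₀/P)/ln(1+r) = −ln(0.22154)/ln(1.01983) ≈ 76.742, so the balance reaches zero during payment 77.

77 months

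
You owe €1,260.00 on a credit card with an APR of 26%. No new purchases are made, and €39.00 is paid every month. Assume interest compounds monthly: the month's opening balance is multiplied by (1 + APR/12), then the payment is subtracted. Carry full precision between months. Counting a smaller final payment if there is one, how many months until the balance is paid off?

Monthly rate r = 26%/12 = 2.16667% = 0.0216667.
Recurrence: B ← B·(1+r) − €39.00.
Month 1: interest €27.30; balance after payment €1,248.30.
Month 2: interest €27.05; balance after payment €1,236.35.
Closed form: n = −ln(1 − rB₀/P)/ln(1+r) = −ln(0.3)/ln(1.02167) ≈ 56.168, so the balance reaches zero during payment 57.

57 payments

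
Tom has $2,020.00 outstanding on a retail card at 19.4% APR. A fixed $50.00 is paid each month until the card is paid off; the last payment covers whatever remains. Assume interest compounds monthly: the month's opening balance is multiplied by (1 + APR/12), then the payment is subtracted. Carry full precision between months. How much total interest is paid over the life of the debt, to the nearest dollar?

Monthly rate r = 19.4%/12 = 1.61667% = 0.0161667.
Payoff takes n = ⌈−ln(1 − rB₀/P)/ln(1+r)⌉ = ⌈66.022⌉ = 67 payments; the last is $1.09.
Total paid = 66·$50.00 + $1.09 = $3,301.09.
Total interest = total paid − principal = $3,301.09 − $2,020.00 = $1,281.09.

$1,281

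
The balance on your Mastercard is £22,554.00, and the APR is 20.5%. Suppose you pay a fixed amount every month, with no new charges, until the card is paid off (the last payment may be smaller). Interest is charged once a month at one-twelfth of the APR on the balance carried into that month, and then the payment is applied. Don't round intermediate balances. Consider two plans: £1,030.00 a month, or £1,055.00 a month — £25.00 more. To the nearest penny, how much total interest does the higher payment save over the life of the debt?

Monthly rate r = 20.5%/12 = 1.70833% = 0.0170833.
At £1,030.00/mo: n = ⌈−ln(1 − rB₀/P)/ln(1+r)⌉ = 28 payments (last £681.20); total interest = total paid − £22,554.00 = £5,937.20.
At £1,055.00/mo: 27 payments (last £876.14); total interest £5,752.14.
Interest saved = £5,937.20 − £5,752.14 = £185.06.

£185.06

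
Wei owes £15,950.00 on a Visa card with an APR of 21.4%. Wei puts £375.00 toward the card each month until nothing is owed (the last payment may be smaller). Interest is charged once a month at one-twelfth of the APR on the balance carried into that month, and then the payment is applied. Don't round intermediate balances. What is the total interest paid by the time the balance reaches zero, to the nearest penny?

Monthly rate r = 21.4%/12 = 1.78333% = 0.0178333.
Payoff takes n = ⌈−ln(1 − rB₀/P)/ln(1+r)⌉ = ⌈80.387⌉ = 81 payments; the last is £145.83.
Total paid = 80·£375.00 + £145.83 = £30,145.83.
Total interest = total paid − principal = £30,145.83 − £15,950.00 = £14,195.83.

£14,195.83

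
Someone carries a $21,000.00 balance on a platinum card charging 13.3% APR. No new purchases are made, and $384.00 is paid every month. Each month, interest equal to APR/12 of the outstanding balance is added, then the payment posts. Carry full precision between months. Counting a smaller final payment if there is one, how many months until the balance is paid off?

85 payments

Monthly rate r = 13.3%/12 = 1.10833% = 0.0110833.
Recurrence: B ← B·(1+r) − $384.00.
Month 1: interest $232.75; balance after payment $20,848.75.
Month 2: interest $231.07; balance after payment $20,695.82.
Closed form: n = −ln(1 − rB₀/P)/ln(1+r) = −ln(0.39388)/ln(1.01108) ≈ 84.529, so the balance reaches zero during payment 85.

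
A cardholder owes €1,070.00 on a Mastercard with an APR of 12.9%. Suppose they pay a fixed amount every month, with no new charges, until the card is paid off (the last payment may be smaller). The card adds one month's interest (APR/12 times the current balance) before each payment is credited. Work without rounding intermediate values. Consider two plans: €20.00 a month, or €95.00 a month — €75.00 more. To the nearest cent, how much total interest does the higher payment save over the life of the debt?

€454.35

Monthly rate r = 12.9%/12 = 1.075% = 0.01075.
At €20.00/mo: n = ⌈−ln(1 − rB₀/P)/ln(1+r)⌉ = 81 payments (last €1.03); total interest = total paid − €1,070.00 = €531.03.
At €95.00/mo: 13 payments (last €6.68); total interest €76.68.
Interest saved = €531.03 − €76.68 = €454.35.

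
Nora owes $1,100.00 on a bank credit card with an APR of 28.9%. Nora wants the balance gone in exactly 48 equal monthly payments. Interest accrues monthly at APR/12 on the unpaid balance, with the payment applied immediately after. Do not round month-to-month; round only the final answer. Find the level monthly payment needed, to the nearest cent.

Monthly rate r = 28.9%/12 = 2.40833% = 0.0240833.
Level-payment amortization: P = B₀·r / (1 − (1+r)^(−n)) = 1100.00·0.0240833 / (1 − 1.02408^(−48)).
Denominator 1 − (1+r)^(−48) = 0.680915515.
P = 26.4917 / 0.680915515 ≈ 38.91.

$38.91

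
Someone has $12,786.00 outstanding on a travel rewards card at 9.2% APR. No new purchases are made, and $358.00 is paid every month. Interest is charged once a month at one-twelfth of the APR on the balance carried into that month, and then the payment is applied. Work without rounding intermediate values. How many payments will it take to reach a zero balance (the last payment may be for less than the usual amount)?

42 payments

Monthly rate r = 9.2%/12 = 0.766667% = 0.00766667.
Recurrence: B ← B·(1+r) − $358.00.
Month 1: interest $98.03; balance after payment $12,526.03.
Month 2: interest $96.03; balance after payment $12,264.06.
Closed form: n = −ln(1 − rB₀/P)/ln(1+r) = −ln(0.72618)/ln(1.00767) ≈ 41.893, so the balance reaches zero during payment 42.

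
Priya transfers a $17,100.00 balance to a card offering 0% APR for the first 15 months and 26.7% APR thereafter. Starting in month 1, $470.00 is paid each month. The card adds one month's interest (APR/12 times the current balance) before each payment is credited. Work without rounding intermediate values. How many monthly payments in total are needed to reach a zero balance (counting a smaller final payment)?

45 payments

Promo months 1–15 at r₀ = 0%/12 = 0; months 16+ at r₁ = 26.7%/12 = 0.02225.
After month 15 (no interest yet): B = $17,100.00 − 15·$470.00 = $10,050.00.
Then at r₁ with $470.00/mo: n₂ = −ln(1 − r₁·B/P)/ln(1+r₁) ≈ 29.35 → 30 more payments.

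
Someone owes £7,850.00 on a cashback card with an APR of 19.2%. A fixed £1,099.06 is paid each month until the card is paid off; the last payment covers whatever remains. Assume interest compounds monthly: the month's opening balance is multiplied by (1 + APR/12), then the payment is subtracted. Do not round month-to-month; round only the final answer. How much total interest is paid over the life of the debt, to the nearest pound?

£554

Monthly rate r = 19.2%/12 = 1.6% = 0.016.
Payoff takes n = ⌈−ln(1 − rB₀/P)/ln(1+r)⌉ = ⌈7.645⌉ = 8 payments; the last is £711.03.
Total paid = 7·£1,099.06 + £711.03 = £8,404.45.
Total interest = total paid − principal = £8,404.45 − £7,850.00 = £554.45.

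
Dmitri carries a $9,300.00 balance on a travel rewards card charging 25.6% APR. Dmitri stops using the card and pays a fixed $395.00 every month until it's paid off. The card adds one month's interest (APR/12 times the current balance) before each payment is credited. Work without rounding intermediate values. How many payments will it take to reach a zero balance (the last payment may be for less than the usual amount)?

Monthly rate r = 25.6%/12 = 2.13333% = 0.0213333.
Recurrence: B ← B·(1+r) − $395.00.
Month 1: interest $198.40; balance after payment $9,103.40.
Month 2: interest $194.21; balance after payment $8,902.61.
Closed form: n = −ln(1 − rB₀/P)/ln(1+r) = −ln(0.49772)/ln(1.02133) ≈ 33.053, so the balance reaches zero during payment 34.

34 payments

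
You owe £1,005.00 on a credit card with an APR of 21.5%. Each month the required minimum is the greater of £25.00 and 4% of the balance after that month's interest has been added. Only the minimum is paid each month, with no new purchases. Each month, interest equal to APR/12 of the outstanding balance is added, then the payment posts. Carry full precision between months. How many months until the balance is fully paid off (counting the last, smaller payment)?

Monthly rate r = 21.5%/12 = 1.79167% = 0.0179167.
While 4% of the post-interest balance exceeds £25.00, each month B ← (B·(1+r))·(1 − 0.04), i.e. B shrinks by the factor (1+r)·0.96 = 0.9772.
This holds for months 1–22. Entering month 23 the balance is £605.07; 4% of the post-interest balance is now below £25.00, so the flat £25.00 minimum applies from here.
From month 23 a fixed £25.00 at rate r clears £605.07 in 33 more payments. Total: 22 + 33 = 55 months.

55 months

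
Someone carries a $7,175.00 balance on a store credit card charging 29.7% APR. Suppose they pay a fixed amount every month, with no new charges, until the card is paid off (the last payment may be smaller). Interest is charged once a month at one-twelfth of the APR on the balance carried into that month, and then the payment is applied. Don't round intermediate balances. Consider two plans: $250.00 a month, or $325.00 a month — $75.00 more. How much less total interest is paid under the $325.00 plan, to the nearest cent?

Monthly rate r = 29.7%/12 = 2.475% = 0.02475.
At $250.00/mo: n = ⌈−ln(1 − rB₀/P)/ln(1+r)⌉ = 51 payments (last $170.02); total interest = total paid − $7,175.00 = $5,495.02.
At $325.00/mo: 33 payments (last $109.76); total interest $3,334.76.
Interest saved = $5,495.02 − $3,334.76 = $2,160.26.

$2,160.26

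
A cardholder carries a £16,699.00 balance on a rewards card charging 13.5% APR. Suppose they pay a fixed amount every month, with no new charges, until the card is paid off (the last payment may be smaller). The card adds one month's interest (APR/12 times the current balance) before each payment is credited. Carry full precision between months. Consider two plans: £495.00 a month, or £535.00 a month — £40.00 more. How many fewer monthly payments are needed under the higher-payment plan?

4 fewer payments

Monthly rate r = 13.5%/12 = 1.125% = 0.01125.
At £495.00/mo: n = ⌈−ln(1 − rB₀/P)/ln(1+r)⌉ = 43 payments (last £328.24); total interest = total paid − £16,699.00 = £4,419.24.
At £535.00/mo: 39 payments (last £356.28); total interest £3,987.28.
Payments saved = 43 − 39 = 4.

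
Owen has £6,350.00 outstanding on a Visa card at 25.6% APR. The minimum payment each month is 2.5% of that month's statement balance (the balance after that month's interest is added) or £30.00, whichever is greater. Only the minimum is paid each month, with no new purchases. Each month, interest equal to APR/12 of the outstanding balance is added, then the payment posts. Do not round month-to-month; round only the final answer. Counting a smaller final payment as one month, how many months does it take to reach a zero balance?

487 months

Monthly rate r = 25.6%/12 = 2.13333% = 0.0213333.
While 2.5% of the post-interest balance exceeds £30.00, each month B ← (B·(1+r))·(1 − 0.025), i.e. B shrinks by the factor (1+r)·0.975 = 0.9958.
This holds for months 1–401. Entering month 402 the balance is £1,174.34; 2.5% of the post-interest balance is now below £30.00, so the flat £30.00 minimum applies from here.
From month 402 a fixed £30.00 at rate r clears £1,174.34 in 86 more payments. Total: 401 + 86 = 487 months.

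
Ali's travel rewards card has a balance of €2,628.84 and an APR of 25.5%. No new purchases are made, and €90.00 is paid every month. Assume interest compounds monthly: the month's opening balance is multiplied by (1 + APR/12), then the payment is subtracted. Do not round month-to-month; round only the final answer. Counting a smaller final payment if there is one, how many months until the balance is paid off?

47 payments

Monthly rate r = 25.5%/12 = 2.125% = 0.02125.
Recurrence: B ← B·(1+r) − €90.00.
Month 1: interest €55.86; balance after payment €2,594.70.
Month 2: interest €55.14; balance after payment €2,559.84.
Closed form: n = −ln(1 − rB₀/P)/ln(1+r) = −ln(0.3793)/ln(1.02125) ≈ 46.103, so the balance reaches zero during payment 47.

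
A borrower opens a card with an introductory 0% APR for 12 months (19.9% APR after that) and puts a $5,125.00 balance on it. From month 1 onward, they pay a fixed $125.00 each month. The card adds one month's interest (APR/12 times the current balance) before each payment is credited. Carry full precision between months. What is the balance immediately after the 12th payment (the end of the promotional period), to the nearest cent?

Promo months 1–12 at r₀ = 0%/12 = 0; months 13+ at r₁ = 19.9%/12 = 0.0165833.
After month 12 (no interest yet): B = $5,125.00 − 12·$125.00 = $3,625.00.

$3,625.00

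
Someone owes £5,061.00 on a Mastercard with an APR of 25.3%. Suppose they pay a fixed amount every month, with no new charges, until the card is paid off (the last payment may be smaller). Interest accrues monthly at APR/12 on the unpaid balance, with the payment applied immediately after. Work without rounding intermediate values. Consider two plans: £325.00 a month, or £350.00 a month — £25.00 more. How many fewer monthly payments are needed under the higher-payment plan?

2 fewer payments

Monthly rate r = 25.3%/12 = 2.10833% = 0.0210833.
At £325.00/mo: n = ⌈−ln(1 − rB₀/P)/ln(1+r)⌉ = 20 payments (last £24.36); total interest = total paid − £5,061.00 = £1,138.36.
At £350.00/mo: 18 payments (last £151.18); total interest £1,040.18.
Payments saved = 20 − 18 = 2.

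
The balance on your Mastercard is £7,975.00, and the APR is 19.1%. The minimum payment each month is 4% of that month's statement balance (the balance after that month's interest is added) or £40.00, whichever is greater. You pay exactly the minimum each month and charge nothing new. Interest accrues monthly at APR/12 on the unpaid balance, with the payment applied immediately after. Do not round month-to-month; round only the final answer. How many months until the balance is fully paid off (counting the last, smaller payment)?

116 months

Monthly rate r = 19.1%/12 = 1.59167% = 0.0159167.
While 4% of the post-interest balance exceeds £40.00, each month B ← (B·(1+r))·(1 − 0.04), i.e. B shrinks by the factor (1+r)·0.96 = 0.97528.
This holds for months 1–84. Entering month 85 the balance is £974.08; 4% of the post-interest balance is now below £40.00, so the flat £40.00 minimum applies from here.
From month 85 a fixed £40.00 at rate r clears £974.08 in 32 more payments. Total: 84 + 32 = 116 months.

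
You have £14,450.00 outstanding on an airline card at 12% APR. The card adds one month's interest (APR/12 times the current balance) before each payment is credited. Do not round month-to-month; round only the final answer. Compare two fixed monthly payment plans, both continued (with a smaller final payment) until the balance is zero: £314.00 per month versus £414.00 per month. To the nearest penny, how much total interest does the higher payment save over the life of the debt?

Monthly rate r = 12%/12 = 1% = 0.01.
At £314.00/mo: n = ⌈−ln(1 − rB₀/P)/ln(1+r)⌉ = 62 payments (last £302.05); total interest = total paid − £14,450.00 = £5,006.05.
At £414.00/mo: 44 payments (last £59.89); total interest £3,411.89.
Interest saved = £5,006.05 − £3,411.89 = £1,594.16.

£1,594.16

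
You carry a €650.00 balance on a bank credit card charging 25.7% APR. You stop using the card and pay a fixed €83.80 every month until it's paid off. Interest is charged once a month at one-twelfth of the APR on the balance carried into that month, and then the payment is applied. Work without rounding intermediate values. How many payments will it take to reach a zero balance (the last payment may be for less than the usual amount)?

9 months

Monthly rate r = 25.7%/12 = 2.14167% = 0.0214167.
Recurrence: B ← B·(1+r) − €83.80.
Month 1: interest €13.92; balance after payment €580.12.
Month 2: interest €12.42; balance after payment €508.75.
Closed form: n = −ln(1 − rB₀/P)/ln(1+r) = −ln(0.83388)/ln(1.02142) ≈ 8.573, so the balance reaches zero during payment 9.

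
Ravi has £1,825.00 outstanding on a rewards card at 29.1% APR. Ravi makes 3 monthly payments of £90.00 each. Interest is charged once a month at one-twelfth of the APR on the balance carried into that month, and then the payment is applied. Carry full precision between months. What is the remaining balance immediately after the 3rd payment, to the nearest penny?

Monthly rate r = 29.1%/12 = 2.425% = 0.02425.
Each month: B ← B·(1+r) − £90.00.
Month 1: interest £44.26; balance after payment £1,779.26.
Month 2: interest £43.15; balance after payment £1,732.40.
Month 3: interest £42.01; balance after payment £1,684.41.

£1,684.41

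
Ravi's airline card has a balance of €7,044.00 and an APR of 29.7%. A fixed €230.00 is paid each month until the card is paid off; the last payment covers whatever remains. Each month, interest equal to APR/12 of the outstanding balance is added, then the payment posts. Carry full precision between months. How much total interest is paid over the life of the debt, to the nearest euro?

€6,303

Monthly rate r = 29.7%/12 = 2.475% = 0.02475.
Payoff takes n = ⌈−ln(1 − rB₀/P)/ln(1+r)⌉ = ⌈58.032⌉ = 59 payments; the last is €7.39.
Total paid = 58·€230.00 + €7.39 = €13,347.39.
Total interest = total paid − principal = €13,347.39 − €7,044.00 = €6,303.39.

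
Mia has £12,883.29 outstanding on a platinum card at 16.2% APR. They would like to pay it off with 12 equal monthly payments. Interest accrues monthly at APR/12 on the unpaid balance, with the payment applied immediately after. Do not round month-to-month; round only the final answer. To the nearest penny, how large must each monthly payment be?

Monthly rate r = 16.2%/12 = 1.35% = 0.0135.
Level-payment amortization: P = B₀·r / (1 − (1+r)^(−n)) = 12883.29·0.0135 / (1 − 1.0135^(−12)).
Denominator 1 − (1+r)^(−12) = 0.148636624.
P = 173.924 / 0.148636624 ≈ 1170.13.

£1,170.13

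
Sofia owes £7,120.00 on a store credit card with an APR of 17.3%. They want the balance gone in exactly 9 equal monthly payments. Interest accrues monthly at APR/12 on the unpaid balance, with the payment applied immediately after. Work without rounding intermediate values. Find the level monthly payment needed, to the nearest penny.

Monthly rate r = 17.3%/12 = 1.44167% = 0.0144167.
Level-payment amortization: P = B₀·r / (1 − (1+r)^(−n)) = 7120.00·0.0144167 / (1 − 1.01442^(−9)).
Denominator 1 − (1+r)^(−9) = 0.12087098.
P = 102.647 / 0.12087098 ≈ 849.23.

£849.23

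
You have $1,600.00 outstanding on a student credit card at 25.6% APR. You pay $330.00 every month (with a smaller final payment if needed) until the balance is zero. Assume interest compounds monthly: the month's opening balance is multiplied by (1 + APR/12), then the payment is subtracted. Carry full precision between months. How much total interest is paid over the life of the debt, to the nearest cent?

Monthly rate r = 25.6%/12 = 2.13333% = 0.0213333.
Payoff takes n = ⌈−ln(1 − rB₀/P)/ln(1+r)⌉ = ⌈5.172⌉ = 6 payments; the last is $57.39.
Total paid = 5·$330.00 + $57.39 = $1,707.39.
Total interest = total paid − principal = $1,707.39 − $1,600.00 = $107.39.

$107.39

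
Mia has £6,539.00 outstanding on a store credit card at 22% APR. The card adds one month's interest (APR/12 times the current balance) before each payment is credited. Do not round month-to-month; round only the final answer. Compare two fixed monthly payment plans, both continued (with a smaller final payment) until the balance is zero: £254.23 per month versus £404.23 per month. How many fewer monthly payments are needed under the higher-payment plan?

16 fewer payments

Monthly rate r = 22%/12 = 1.83333% = 0.0183333.
At £254.23/mo: n = ⌈−ln(1 − rB₀/P)/ln(1+r)⌉ = 36 payments (last £27.48); total interest = total paid − £6,539.00 = £2,386.53.
At £404.23/mo: 20 payments (last £147.82); total interest £1,289.19.
Payments saved = 36 − 20 = 16.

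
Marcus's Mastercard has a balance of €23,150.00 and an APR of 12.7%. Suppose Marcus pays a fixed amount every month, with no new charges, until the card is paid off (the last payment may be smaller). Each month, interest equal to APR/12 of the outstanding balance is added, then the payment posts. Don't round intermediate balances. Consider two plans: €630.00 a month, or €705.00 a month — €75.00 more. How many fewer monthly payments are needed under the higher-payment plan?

6 fewer payments

Monthly rate r = 12.7%/12 = 1.05833% = 0.0105833.
At €630.00/mo: n = ⌈−ln(1 − rB₀/P)/ln(1+r)⌉ = 47 payments (last €492.00); total interest = total paid − €23,150.00 = €6,322.00.
At €705.00/mo: 41 payments (last €394.11); total interest €5,444.11.
Payments saved = 47 − 41 = 6.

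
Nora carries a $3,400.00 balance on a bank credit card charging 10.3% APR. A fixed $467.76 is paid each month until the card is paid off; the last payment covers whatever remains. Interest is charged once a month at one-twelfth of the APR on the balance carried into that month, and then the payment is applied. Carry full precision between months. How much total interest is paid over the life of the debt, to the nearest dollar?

$126

Monthly rate r = 10.3%/12 = 0.858333% = 0.00858333.
Payoff takes n = ⌈−ln(1 − rB₀/P)/ln(1+r)⌉ = ⌈7.537⌉ = 8 payments; the last is $251.91.
Total paid = 7·$467.76 + $251.91 = $3,526.23.
Total interest = total paid − principal = $3,526.23 − $3,400.00 = $126.23.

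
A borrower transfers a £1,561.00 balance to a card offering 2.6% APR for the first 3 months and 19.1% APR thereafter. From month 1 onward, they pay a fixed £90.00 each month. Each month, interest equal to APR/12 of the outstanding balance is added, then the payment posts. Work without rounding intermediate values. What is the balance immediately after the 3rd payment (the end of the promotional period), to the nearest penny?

Promo months 1–3 at r₀ = 2.6%/12 = 0.00216667; months 4+ at r₁ = 19.1%/12 = 0.0159167.
After month 3: iterate B ← B·(1+r₀) − £90.00 for 3 months → £1,300.58.

£1,300.58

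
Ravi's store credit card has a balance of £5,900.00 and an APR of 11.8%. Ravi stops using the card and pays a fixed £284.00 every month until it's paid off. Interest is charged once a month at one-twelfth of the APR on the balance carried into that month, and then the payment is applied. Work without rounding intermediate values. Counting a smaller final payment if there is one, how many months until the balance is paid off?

24 payments

Monthly rate r = 11.8%/12 = 0.983333% = 0.00983333.
Recurrence: B ← B·(1+r) − £284.00.
Month 1: interest £58.02; balance after payment £5,674.02.
Month 2: interest £55.79; balance after payment £5,445.81.
Closed form: n = −ln(1 − rB₀/P)/ln(1+r) = −ln(0.79572)/ln(1.00983) ≈ 23.353, so the balance reaches zero during payment 24.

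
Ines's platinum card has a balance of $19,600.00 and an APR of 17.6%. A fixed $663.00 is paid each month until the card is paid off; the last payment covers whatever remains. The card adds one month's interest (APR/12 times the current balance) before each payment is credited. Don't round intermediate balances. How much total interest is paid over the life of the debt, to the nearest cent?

$6,283.68

Monthly rate r = 17.6%/12 = 1.46667% = 0.0146667.
Payoff takes n = ⌈−ln(1 − rB₀/P)/ln(1+r)⌉ = ⌈39.040⌉ = 40 payments; the last is $26.68.
Total paid = 39·$663.00 + $26.68 = $25,883.68.
Total interest = total paid − principal = $25,883.68 − $19,600.00 = $6,283.68.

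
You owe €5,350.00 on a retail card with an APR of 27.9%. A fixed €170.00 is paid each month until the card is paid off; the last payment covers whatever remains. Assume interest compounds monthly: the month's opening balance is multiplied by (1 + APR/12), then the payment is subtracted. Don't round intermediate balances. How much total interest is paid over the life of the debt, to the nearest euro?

Monthly rate r = 27.9%/12 = 2.325% = 0.02325.
Payoff takes n = ⌈−ln(1 − rB₀/P)/ln(1+r)⌉ = ⌈57.241⌉ = 58 payments; the last is €41.32.
Total paid = 57·€170.00 + €41.32 = €9,731.32.
Total interest = total paid − principal = €9,731.32 − €5,350.00 = €4,381.32.

€4,381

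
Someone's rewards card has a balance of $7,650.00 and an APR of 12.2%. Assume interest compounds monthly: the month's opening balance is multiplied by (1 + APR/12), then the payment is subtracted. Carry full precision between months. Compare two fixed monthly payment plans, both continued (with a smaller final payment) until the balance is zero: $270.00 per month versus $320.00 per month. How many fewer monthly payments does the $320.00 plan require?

6 fewer payments

Monthly rate r = 12.2%/12 = 1.01667% = 0.0101667.
At $270.00/mo: n = ⌈−ln(1 − rB₀/P)/ln(1+r)⌉ = 34 payments (last $159.13); total interest = total paid − $7,650.00 = $1,419.13.
At $320.00/mo: 28 payments (last $169.33); total interest $1,159.33.
Payments saved = 34 − 28 = 6.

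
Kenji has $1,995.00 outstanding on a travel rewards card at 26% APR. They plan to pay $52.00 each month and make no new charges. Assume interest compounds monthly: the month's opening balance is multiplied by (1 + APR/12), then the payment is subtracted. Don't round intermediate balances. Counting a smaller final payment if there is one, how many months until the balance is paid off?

84 months

Monthly rate r = 26%/12 = 2.16667% = 0.0216667.
Recurrence: B ← B·(1+r) − $52.00.
Month 1: interest $43.23; balance after payment $1,986.22.
Month 2: interest $43.03; balance after payment $1,977.26.
Closed form: n = −ln(1 − rB₀/P)/ln(1+r) = −ln(0.16875)/ln(1.02167) ≈ 83.010, so the balance reaches zero during payment 84.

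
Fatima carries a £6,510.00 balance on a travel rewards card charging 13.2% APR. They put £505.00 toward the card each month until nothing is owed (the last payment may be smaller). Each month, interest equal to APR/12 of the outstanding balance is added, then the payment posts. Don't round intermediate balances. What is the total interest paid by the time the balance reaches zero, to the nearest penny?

£549.04

Monthly rate r = 13.2%/12 = 1.1% = 0.011.
Payoff takes n = ⌈−ln(1 − rB₀/P)/ln(1+r)⌉ = ⌈13.978⌉ = 14 payments; the last is £494.04.
Total paid = 13·£505.00 + £494.04 = £7,059.04.
Total interest = total paid − principal = £7,059.04 − £6,510.00 = £549.04.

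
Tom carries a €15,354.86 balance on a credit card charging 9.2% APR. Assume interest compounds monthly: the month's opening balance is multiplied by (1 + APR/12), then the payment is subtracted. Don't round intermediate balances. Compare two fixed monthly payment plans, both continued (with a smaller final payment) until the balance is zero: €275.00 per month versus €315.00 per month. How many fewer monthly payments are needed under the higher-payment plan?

12 fewer payments

Monthly rate r = 9.2%/12 = 0.766667% = 0.00766667.
At €275.00/mo: n = ⌈−ln(1 − rB₀/P)/ln(1+r)⌉ = 74 payments (last €43.89); total interest = total paid − €15,354.86 = €4,764.03.
At €315.00/mo: 62 payments (last €85.55); total interest €3,945.69.
Payments saved = 74 − 62 = 12.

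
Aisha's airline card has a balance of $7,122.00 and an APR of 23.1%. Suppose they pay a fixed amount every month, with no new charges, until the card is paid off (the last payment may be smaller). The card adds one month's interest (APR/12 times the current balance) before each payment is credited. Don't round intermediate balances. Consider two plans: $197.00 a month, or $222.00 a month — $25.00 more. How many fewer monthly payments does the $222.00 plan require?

Monthly rate r = 23.1%/12 = 1.925% = 0.01925.
At $197.00/mo: n = ⌈−ln(1 − rB₀/P)/ln(1+r)⌉ = 63 payments (last $86.68); total interest = total paid − $7,122.00 = $5,178.68.
At $222.00/mo: 51 payments (last $91.71); total interest $4,069.71.
Payments saved = 63 − 51 = 12.

12 fewer payments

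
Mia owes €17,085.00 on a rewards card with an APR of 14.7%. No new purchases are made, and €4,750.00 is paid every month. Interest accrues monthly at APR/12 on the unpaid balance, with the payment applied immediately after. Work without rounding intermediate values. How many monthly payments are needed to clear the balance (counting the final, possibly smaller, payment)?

Monthly rate r = 14.7%/12 = 1.225% = 0.01225.
Recurrence: B ← B·(1+r) − €4,750.00.
Month 1: interest €209.29; balance after payment €12,544.29.
Month 2: interest €153.67; balance after payment €7,947.96.
Month 3: interest €97.36; balance after payment €3,295.32.
Month 4: interest €40.37; balance after payment €0.00.

4 payments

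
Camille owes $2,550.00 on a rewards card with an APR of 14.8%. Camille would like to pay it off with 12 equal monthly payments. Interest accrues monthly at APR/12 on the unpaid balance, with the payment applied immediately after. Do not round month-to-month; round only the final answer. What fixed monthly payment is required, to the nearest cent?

$229.92

Monthly rate r = 14.8%/12 = 1.23333% = 0.0123333.
Level-payment amortization: P = B₀·r / (1 − (1+r)^(−n)) = 2550.00·0.0123333 / (1 − 1.01233^(−12)).
Denominator 1 − (1+r)^(−12) = 0.136787832.
P = 31.45 / 0.136787832 ≈ 229.92.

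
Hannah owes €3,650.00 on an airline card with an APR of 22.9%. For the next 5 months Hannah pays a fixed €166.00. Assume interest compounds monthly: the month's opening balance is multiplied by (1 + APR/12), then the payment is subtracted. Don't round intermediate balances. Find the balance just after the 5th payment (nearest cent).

Monthly rate r = 22.9%/12 = 1.90833% = 0.0190833.
Each month: B ← B·(1+r) − €166.00.
Month 1: interest €69.65; balance after payment €3,553.65.
Month 2: interest €67.82; balance after payment €3,455.47.
Month 3: interest €65.94; balance after payment €3,355.41.
Month 4: interest €64.03; balance after payment €3,253.44.
Month 5: interest €62.09; balance after payment €3,149.53.

€3,149.53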